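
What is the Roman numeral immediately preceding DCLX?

DCLX = 660; previous is 659

DCLIX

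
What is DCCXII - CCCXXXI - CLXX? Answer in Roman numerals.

DCCXII = 712, CCCXXXI = 331, CLXX = 170
712 - 331 = 381
381 - 170 = 211

CCXI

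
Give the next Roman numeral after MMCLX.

MMCLX = 2160, so the next integer is 2160 + 1 = 2161

MMCLXI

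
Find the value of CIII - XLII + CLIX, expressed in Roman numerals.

CIII = 103, XLII = 42, CLIX = 159
103 - 42 = 61
61 + 159 = 220

CCXX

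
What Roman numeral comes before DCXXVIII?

DCXXVIII = 628, so the previous integer is 628 - 1 = 627

DCXXVII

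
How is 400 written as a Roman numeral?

Convert 400 to Roman numerals:
  400 contains 1×400 (CD)

CD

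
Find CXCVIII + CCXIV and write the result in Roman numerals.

CXCVIII = 198
CCXIV = 214
198 + 214 = 412

CDXII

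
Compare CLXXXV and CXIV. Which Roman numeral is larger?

CLXXXV = 185
CXIV = 114
185 is larger

CLXXXV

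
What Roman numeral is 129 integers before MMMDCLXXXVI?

MMMDCLXXXVI = 3686
3686 - 129 = 3557

MMMDLVII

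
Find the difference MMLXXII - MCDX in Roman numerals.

MMLXXII = 2072
MCDX = 1410
2072 - 1410 = 662

DCLXII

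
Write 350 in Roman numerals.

Convert 350 to Roman numerals:
  350 contains 3×100 (CCC)
  50 contains 1×50 (L)

CCCL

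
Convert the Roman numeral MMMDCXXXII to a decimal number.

MMMDCXXXII: M=1000, M=1000, M=1000, D=500, C=100, X=10, X=10, X=10, I=1, I=1
1000 + 1000 + 1000 + 500 + 100 + 10 + 10 + 10 + 1 + 1 = 3632

3632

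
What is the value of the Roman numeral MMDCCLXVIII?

MMDCCLXVIII: M=1000, M=1000, D=500, C=100, C=100, L=50, X=10, V=5, I=1, I=1, I=1
1000 + 1000 + 500 + 100 + 100 + 50 + 10 + 5 + 1 + 1 + 1 = 2768

2768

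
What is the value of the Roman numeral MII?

MII: M=1000, I=1, I=1
1000 + 1 + 1 = 1002

1002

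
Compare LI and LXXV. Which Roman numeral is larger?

LI = 51
LXXV = 75
75 is larger

LXXV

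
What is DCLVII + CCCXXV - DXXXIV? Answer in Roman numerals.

DCLVII = 657, CCCXXV = 325, DXXXIV = 534
657 + 325 = 982
982 - 534 = 448

CDXLVIII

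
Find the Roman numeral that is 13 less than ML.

ML = 1050
1050 - 13 = 1037

MXXXVII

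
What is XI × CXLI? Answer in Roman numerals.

XI = 11
CXLI = 141
11 × 141 = 1551

MDLI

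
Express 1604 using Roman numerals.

Convert 1604 to Roman numerals:
  1604 contains 1×1000 (M)
  604 contains 1×500 (D)
  104 contains 1×100 (C)
  4 contains 1×4 (IV)

MDCIV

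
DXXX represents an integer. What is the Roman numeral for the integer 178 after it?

DXXX = 530
530 + 178 = 708

DCCVIII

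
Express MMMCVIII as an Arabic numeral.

MMMCVIII: M=1000, M=1000, M=1000, C=100, V=5, I=1, I=1, I=1
1000 + 1000 + 1000 + 100 + 5 + 1 + 1 + 1 = 3108

3108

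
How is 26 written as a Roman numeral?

Convert 26 to Roman numerals:
  26 contains 2×10 (XX)
  6 contains 1×5 (V)
  1 contains 1×1 (I)

XXVI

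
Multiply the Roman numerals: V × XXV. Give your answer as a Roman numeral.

V = 5
XXV = 25
5 × 25 = 125

CXXV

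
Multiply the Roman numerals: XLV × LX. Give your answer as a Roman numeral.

XLV = 45
LX = 60
45 × 60 = 2700

MMDCC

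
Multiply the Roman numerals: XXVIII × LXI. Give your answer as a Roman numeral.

XXVIII = 28
LXI = 61
28 × 61 = 1708

MDCCVIII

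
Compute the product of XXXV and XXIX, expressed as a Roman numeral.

XXXV = 35
XXIX = 29
35 × 29 = 1015

MXV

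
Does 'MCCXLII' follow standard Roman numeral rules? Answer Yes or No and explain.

'MCCXLII': Check the rules: uses only the symbols I, V, X, L, C, D, M; no symbol is repeated more than three times in a row; V, L and D each appear at most once; the only place a smaller symbol precedes a larger one is the allowed subtractive pair XL, the symbol right after such a pair (if any) is smaller than the pair's first symbol, and otherwise the values never increase from left to right. Value: M (1000) + C (100) + C (100) + XL (40) + I (1) + I (1) = 1242. So it is a valid standard Roman numeral.

Yes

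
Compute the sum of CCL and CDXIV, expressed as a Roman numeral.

CCL = 250
CDXIV = 414
250 + 414 = 664

DCLXIV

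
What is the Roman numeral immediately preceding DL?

DL = 550, so the previous integer is 550 - 1 = 549

DXLIX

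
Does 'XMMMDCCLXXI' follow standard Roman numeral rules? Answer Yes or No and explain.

'XMMMDCCLXXI': Invalid subtractive combination: XM

No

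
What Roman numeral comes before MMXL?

MMXL = 2040; previous is 2039

MMXXXIX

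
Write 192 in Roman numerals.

Convert 192 to Roman numerals:
  192 contains 1×100 (C)
  92 contains 1×90 (XC)
  2 contains 2×1 (II)

CXCII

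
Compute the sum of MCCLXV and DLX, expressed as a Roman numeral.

MCCLXV = 1265
DLX = 560
1265 + 560 = 1825

MDCCCXXV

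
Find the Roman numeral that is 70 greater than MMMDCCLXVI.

MMMDCCLXVI = 3766
3766 + 70 = 3836

MMMDCCCXXXVI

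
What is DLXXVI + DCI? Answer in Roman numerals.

DLXXVI = 576
DCI = 601
576 + 601 = 1177

MCLXXVII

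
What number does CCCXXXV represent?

CCCXXXV: C=100, C=100, C=100, X=10, X=10, X=10, V=5
100 + 100 + 100 + 10 + 10 + 10 + 5 = 335

335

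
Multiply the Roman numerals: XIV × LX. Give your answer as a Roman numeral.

XIV = 14
LX = 60
14 × 60 = 840

DCCCXL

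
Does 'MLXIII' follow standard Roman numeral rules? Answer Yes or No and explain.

'MLXIII': Check the rules: uses only the symbols I, V, X, L, C, D, M; no symbol is repeated more than three times in a row; V, L and D each appear at most once; no smaller symbol precedes a larger one (values never increase from left to right). Value: M (1000) + L (50) + X (10) + I (1) + I (1) + I (1) = 1063. So it is a valid standard Roman numeral.

Yes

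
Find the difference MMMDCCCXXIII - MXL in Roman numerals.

MMMDCCCXXIII = 3823
MXL = 1040
3823 - 1040 = 2783

MMDCCLXXXIII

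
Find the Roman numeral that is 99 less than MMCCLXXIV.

MMCCLXXIV = 2274
2274 - 99 = 2175

MMCLXXV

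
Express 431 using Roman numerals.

Convert 431 to Roman numerals:
  431 contains 1×400 (CD)
  31 contains 3×10 (XXX)
  1 contains 1×1 (I)

CDXXXI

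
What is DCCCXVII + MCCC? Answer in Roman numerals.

DCCCXVII = 817
MCCC = 1300
817 + 1300 = 2117

MMCXVII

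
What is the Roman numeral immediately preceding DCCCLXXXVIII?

DCCCLXXXVIII = 888; previous is 887

DCCCLXXXVII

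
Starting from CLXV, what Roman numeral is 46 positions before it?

CLXV = 165
165 - 46 = 119

CXIX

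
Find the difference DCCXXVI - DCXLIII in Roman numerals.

DCCXXVI = 726
DCXLIII = 643
726 - 643 = 83

LXXXIII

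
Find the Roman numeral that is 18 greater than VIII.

VIII = 8
8 + 18 = 26

XXVI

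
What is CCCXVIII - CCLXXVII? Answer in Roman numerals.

CCCXVIII = 318
CCLXXVII = 277
318 - 277 = 41

XLI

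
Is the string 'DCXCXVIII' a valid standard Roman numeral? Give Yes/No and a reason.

'DCXCXVIII': X cannot come right after the subtractive pair XC: once X is subtracted in XC, the next symbol must be smaller than X

No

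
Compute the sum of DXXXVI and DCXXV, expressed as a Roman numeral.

DXXXVI = 536
DCXXV = 625
536 + 625 = 1161

MCLXI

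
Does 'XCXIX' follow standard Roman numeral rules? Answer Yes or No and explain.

'XCXIX': X cannot come right after the subtractive pair XC: once X is subtracted in XC, the next symbol must be smaller than X

No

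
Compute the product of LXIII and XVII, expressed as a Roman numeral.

LXIII = 63
XVII = 17
63 × 17 = 1071

MLXXI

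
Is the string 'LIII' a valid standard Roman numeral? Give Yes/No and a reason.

'LIII': Check the rules: uses only the symbols I, V, X, L, C, D, M; no symbol is repeated more than three times in a row; V, L and D each appear at most once; no smaller symbol precedes a larger one (values never increase from left to right). Value: L (50) + I (1) + I (1) + I (1) = 53. So it is a valid standard Roman numeral.

Yes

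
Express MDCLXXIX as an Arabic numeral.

MDCLXXIX: M=1000, D=500, C=100, L=50, X=10, X=10, IX=9
1000 + 500 + 100 + 50 + 10 + 10 + 9 = 1679

1679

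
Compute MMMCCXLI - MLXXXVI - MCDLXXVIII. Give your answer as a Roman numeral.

MMMCCXLI = 3241, MLXXXVI = 1086, MCDLXXVIII = 1478
3241 - 1086 = 2155
2155 - 1478 = 677

DCLXXVII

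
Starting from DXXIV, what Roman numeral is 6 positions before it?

DXXIV = 524
524 - 6 = 518

DXVIII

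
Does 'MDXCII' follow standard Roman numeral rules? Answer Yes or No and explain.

'MDXCII': Check the rules: uses only the symbols I, V, X, L, C, D, M; no symbol is repeated more than three times in a row; V, L and D each appear at most once; the only place a smaller symbol precedes a larger one is the allowed subtractive pair XC, the symbol right after such a pair (if any) is smaller than the pair's first symbol, and otherwise the values never increase from left to right. Value: M (1000) + D (500) + XC (90) + I (1) + I (1) = 1592. So it is a valid standard Roman numeral.

Yes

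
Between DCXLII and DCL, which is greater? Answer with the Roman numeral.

DCXLII = 642
DCL = 650
650 is larger

DCL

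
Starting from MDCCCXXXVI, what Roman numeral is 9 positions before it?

MDCCCXXXVI = 1836
1836 - 9 = 1827

MDCCCXXVII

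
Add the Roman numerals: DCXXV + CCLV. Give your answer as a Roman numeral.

DCXXV = 625
CCLV = 255
625 + 255 = 880

DCCCLXXX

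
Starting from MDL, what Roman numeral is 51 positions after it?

MDL = 1550
1550 + 51 = 1601

MDCI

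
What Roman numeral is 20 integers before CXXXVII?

CXXXVII = 137
137 - 20 = 117

CXVII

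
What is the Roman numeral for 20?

Convert 20 to Roman numerals:
  20 contains 2×10 (XX)

XX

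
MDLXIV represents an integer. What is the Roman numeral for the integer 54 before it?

MDLXIV = 1564
1564 - 54 = 1510

MDX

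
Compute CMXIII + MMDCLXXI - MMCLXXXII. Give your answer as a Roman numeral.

CMXIII = 913, MMDCLXXI = 2671, MMCLXXXII = 2182
913 + 2671 = 3584
3584 - 2182 = 1402

MCDII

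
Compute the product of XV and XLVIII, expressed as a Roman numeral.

XV = 15
XLVIII = 48
15 × 48 = 720

DCCXX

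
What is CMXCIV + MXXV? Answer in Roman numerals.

CMXCIV = 994
MXXV = 1025
994 + 1025 = 2019

MMXIX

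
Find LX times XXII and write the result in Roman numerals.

LX = 60
XXII = 22
60 × 22 = 1320

MCCCXX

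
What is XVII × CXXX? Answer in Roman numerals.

XVII = 17
CXXX = 130
17 × 130 = 2210

MMCCX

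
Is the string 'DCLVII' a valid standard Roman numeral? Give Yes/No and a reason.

'DCLVII': Check the rules: uses only the symbols I, V, X, L, C, D, M; no symbol is repeated more than three times in a row; V, L and D each appear at most once; no smaller symbol precedes a larger one (values never increase from left to right). Value: D (500) + C (100) + L (50) + V (5) + I (1) + I (1) = 657. So it is a valid standard Roman numeral.

Yes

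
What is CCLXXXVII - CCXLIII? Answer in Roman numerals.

CCLXXXVII = 287
CCXLIII = 243
287 - 243 = 44

XLIV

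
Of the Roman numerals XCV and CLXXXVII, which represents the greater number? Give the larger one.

XCV = 95
CLXXXVII = 187
187 is larger

CLXXXVII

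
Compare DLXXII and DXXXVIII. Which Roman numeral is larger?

DLXXII = 572
DXXXVIII = 538
572 is larger

DLXXII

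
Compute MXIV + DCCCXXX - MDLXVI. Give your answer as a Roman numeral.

MXIV = 1014, DCCCXXX = 830, MDLXVI = 1566
1014 + 830 = 1844
1844 - 1566 = 278

CCLXXVIII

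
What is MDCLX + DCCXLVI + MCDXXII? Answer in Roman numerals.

MDCLX = 1660, DCCXLVI = 746, MCDXXII = 1422
1660 + 746 = 2406
2406 + 1422 = 3828

MMMDCCCXXVIII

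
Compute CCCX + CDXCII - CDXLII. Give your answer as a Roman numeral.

CCCX = 310, CDXCII = 492, CDXLII = 442
310 + 492 = 802
802 - 442 = 360

CCCLX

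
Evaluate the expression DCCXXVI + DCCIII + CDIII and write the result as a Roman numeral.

DCCXXVI = 726, DCCIII = 703, CDIII = 403
726 + 703 = 1429
1429 + 403 = 1832

MDCCCXXXII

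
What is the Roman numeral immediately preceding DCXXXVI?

DCXXXVI = 636, so the previous integer is 636 - 1 = 635

DCXXXV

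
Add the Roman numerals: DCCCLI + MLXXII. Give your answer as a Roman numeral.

DCCCLI = 851
MLXXII = 1072
851 + 1072 = 1923

MCMXXIII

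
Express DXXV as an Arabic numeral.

DXXV: D=500, X=10, X=10, V=5
500 + 10 + 10 + 5 = 525

525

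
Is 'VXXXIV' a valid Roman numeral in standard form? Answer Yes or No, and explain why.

'VXXXIV': V should not appear more than once

No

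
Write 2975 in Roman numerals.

Convert 2975 to Roman numerals:
  2975 contains 2×1000 (MM)
  975 contains 1×900 (CM)
  75 contains 1×50 (L)
  25 contains 2×10 (XX)
  5 contains 1×5 (V)

MMCMLXXV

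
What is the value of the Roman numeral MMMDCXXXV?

MMMDCXXXV: M=1000, M=1000, M=1000, D=500, C=100, X=10, X=10, X=10, V=5
1000 + 1000 + 1000 + 500 + 100 + 10 + 10 + 10 + 5 = 3635

3635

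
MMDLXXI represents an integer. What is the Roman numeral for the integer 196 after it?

MMDLXXI = 2571
2571 + 196 = 2767

MMDCCLXVII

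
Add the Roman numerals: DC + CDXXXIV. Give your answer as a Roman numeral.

DC = 600
CDXXXIV = 434
600 + 434 = 1034

MXXXIV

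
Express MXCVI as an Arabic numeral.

MXCVI: M=1000, XC=90, V=5, I=1
1000 + 90 + 5 + 1 = 1096

1096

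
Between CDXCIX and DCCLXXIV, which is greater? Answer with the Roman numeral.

CDXCIX = 499
DCCLXXIV = 774
774 is larger

DCCLXXIV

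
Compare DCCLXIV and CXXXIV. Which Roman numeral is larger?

DCCLXIV = 764
CXXXIV = 134
764 is larger

DCCLXIV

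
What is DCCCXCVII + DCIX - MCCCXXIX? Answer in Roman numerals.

DCCCXCVII = 897, DCIX = 609, MCCCXXIX = 1329
897 + 609 = 1506
1506 - 1329 = 177

CLXXVII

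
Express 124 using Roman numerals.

Convert 124 to Roman numerals:
  124 contains 1×100 (C)
  24 contains 2×10 (XX)
  4 contains 1×4 (IV)

CXXIV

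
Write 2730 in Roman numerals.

Convert 2730 to Roman numerals:
  2730 contains 2×1000 (MM)
  730 contains 1×500 (D)
  230 contains 2×100 (CC)
  30 contains 3×10 (XXX)

MMDCCXXX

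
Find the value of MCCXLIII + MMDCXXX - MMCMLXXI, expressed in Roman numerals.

MCCXLIII = 1243, MMDCXXX = 2630, MMCMLXXI = 2971
1243 + 2630 = 3873
3873 - 2971 = 902

CMII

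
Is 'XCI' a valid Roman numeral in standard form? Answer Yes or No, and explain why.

'XCI': Check the rules: uses only the symbols I, V, X, L, C, D, M; no symbol is repeated more than three times in a row; V, L and D each appear at most once; the only place a smaller symbol precedes a larger one is the allowed subtractive pair XC, the symbol right after such a pair (if any) is smaller than the pair's first symbol, and otherwise the values never increase from left to right. Value: XC (90) + I (1) = 91. So it is a valid standard Roman numeral.

Yes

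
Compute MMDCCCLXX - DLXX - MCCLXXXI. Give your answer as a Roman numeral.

MMDCCCLXX = 2870, DLXX = 570, MCCLXXXI = 1281
2870 - 570 = 2300
2300 - 1281 = 1019

MXIX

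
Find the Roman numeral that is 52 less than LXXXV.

LXXXV = 85
85 - 52 = 33

XXXIII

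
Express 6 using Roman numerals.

Convert 6 to Roman numerals:
  6 contains 1×5 (V)
  1 contains 1×1 (I)

VI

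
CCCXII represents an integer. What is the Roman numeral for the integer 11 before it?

CCCXII = 312
312 - 11 = 301

CCCI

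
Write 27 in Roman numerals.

Convert 27 to Roman numerals:
  27 contains 2×10 (XX)
  7 contains 1×5 (V)
  2 contains 2×1 (II)

XXVII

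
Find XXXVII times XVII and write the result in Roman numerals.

XXXVII = 37
XVII = 17
37 × 17 = 629

DCXXIX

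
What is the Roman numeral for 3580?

Convert 3580 to Roman numerals:
  3580 contains 3×1000 (MMM)
  580 contains 1×500 (D)
  80 contains 1×50 (L)
  30 contains 3×10 (XXX)

MMMDLXXX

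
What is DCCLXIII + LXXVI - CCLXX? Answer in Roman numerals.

DCCLXIII = 763, LXXVI = 76, CCLXX = 270
763 + 76 = 839
839 - 270 = 569

DLXIX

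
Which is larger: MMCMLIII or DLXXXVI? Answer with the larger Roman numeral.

MMCMLIII = 2953
DLXXXVI = 586
2953 is larger

MMCMLIII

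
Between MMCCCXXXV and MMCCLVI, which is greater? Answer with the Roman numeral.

MMCCCXXXV = 2335
MMCCLVI = 2256
2335 is larger

MMCCCXXXV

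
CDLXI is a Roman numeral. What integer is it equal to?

CDLXI: CD=400, L=50, X=10, I=1
400 + 50 + 10 + 1 = 461

461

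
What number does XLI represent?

XLI: XL=40, I=1
40 + 1 = 41

41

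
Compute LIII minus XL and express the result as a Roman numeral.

LIII = 53
XL = 40
53 - 40 = 13

XIII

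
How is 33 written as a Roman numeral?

Convert 33 to Roman numerals:
  33 contains 3×10 (XXX)
  3 contains 3×1 (III)

XXXIII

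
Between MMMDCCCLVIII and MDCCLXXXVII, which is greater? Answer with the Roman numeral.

MMMDCCCLVIII = 3858
MDCCLXXXVII = 1787
3858 is larger

MMMDCCCLVIII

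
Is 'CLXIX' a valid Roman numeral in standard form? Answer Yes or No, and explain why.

'CLXIX': Check the rules: uses only the symbols I, V, X, L, C, D, M; no symbol is repeated more than three times in a row; V, L and D each appear at most once; the only place a smaller symbol precedes a larger one is the allowed subtractive pair IX, the symbol right after such a pair (if any) is smaller than the pair's first symbol, and otherwise the values never increase from left to right. Value: C (100) + L (50) + X (10) + IX (9) = 169. So it is a valid standard Roman numeral.

Yes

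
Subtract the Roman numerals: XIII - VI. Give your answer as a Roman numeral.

XIII = 13
VI = 6
13 - 6 = 7

VII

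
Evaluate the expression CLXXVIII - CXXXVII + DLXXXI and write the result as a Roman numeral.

CLXXVIII = 178, CXXXVII = 137, DLXXXI = 581
178 - 137 = 41
41 + 581 = 622

DCXXII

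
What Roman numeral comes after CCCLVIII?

CCCLVIII = 358, so the next integer is 358 + 1 = 359

CCCLIX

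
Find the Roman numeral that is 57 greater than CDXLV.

CDXLV = 445
445 + 57 = 502

DII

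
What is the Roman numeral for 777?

Convert 777 to Roman numerals:
  777 contains 1×500 (D)
  277 contains 2×100 (CC)
  77 contains 1×50 (L)
  27 contains 2×10 (XX)
  7 contains 1×5 (V)
  2 contains 2×1 (II)

DCCLXXVII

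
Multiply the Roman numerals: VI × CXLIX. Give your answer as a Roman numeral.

VI = 6
CXLIX = 149
6 × 149 = 894

DCCCXCIV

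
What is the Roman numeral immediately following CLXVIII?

CLXVIII = 168, so the next integer is 168 + 1 = 169

CLXIX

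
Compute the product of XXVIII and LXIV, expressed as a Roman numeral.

XXVIII = 28
LXIV = 64
28 × 64 = 1792

MDCCXCII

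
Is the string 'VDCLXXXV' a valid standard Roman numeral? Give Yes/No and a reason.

'VDCLXXXV': V should not appear more than once

No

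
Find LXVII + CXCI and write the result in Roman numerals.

LXVII = 67
CXCI = 191
67 + 191 = 258

CCLVIII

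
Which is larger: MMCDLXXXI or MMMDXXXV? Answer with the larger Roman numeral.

MMCDLXXXI = 2481
MMMDXXXV = 3535
3535 is larger

MMMDXXXV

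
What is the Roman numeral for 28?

Convert 28 to Roman numerals:
  28 contains 2×10 (XX)
  8 contains 1×5 (V)
  3 contains 3×1 (III)

XXVIII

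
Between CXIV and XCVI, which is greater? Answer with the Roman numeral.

CXIV = 114
XCVI = 96
114 is larger

CXIV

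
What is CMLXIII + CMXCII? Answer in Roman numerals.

CMLXIII = 963
CMXCII = 992
963 + 992 = 1955

MCMLV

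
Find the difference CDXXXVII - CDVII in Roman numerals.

CDXXXVII = 437
CDVII = 407
437 - 407 = 30

XXX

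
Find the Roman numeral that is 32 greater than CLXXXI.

CLXXXI = 181
181 + 32 = 213

CCXIII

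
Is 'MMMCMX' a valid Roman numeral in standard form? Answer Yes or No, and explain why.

'MMMCMX': Check the rules: uses only the symbols I, V, X, L, C, D, M; no symbol is repeated more than three times in a row; V, L and D each appear at most once; the only place a smaller symbol precedes a larger one is the allowed subtractive pair CM, the symbol right after such a pair (if any) is smaller than the pair's first symbol, and otherwise the values never increase from left to right. Value: M (1000) + M (1000) + M (1000) + CM (900) + X (10) = 3910. So it is a valid standard Roman numeral.

Yes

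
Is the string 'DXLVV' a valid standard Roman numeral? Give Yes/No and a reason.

'DXLVV': V should not appear more than once

No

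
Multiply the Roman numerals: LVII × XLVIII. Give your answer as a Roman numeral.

LVII = 57
XLVIII = 48
57 × 48 = 2736

MMDCCXXXVI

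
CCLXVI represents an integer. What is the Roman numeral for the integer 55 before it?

CCLXVI = 266
266 - 55 = 211

CCXI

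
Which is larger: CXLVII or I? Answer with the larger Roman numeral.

CXLVII = 147
I = 1
147 is larger

CXLVII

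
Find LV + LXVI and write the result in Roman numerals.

LV = 55
LXVI = 66
55 + 66 = 121

CXXI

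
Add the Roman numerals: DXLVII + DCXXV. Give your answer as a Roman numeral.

DXLVII = 547
DCXXV = 625
547 + 625 = 1172

MCLXXII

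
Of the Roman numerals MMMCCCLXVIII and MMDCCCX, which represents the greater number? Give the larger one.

MMMCCCLXVIII = 3368
MMDCCCX = 2810
3368 is larger

MMMCCCLXVIII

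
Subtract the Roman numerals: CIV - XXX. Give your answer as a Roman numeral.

CIV = 104
XXX = 30
104 - 30 = 74

LXXIV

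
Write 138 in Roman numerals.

Convert 138 to Roman numerals:
  138 contains 1×100 (C)
  38 contains 3×10 (XXX)
  8 contains 1×5 (V)
  3 contains 3×1 (III)

CXXXVIII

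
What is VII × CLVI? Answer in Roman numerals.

VII = 7
CLVI = 156
7 × 156 = 1092

MXCII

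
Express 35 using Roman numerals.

Convert 35 to Roman numerals:
  35 contains 3×10 (XXX)
  5 contains 1×5 (V)

XXXV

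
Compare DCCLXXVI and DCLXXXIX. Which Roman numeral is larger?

DCCLXXVI = 776
DCLXXXIX = 689
776 is larger

DCCLXXVI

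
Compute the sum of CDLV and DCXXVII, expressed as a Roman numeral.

CDLV = 455
DCXXVII = 627
455 + 627 = 1082

MLXXXII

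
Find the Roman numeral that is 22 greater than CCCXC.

CCCXC = 390
390 + 22 = 412

CDXII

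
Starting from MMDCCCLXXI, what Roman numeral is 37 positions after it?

MMDCCCLXXI = 2871
2871 + 37 = 2908

MMCMVIII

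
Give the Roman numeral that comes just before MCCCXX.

MCCCXX = 1320, so the previous integer is 1320 - 1 = 1319

MCCCXIX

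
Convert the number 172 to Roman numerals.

Convert 172 to Roman numerals:
  172 contains 1×100 (C)
  72 contains 1×50 (L)
  22 contains 2×10 (XX)
  2 contains 2×1 (II)

CLXXII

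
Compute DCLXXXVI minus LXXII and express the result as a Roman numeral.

DCLXXXVI = 686
LXXII = 72
686 - 72 = 614

DCXIV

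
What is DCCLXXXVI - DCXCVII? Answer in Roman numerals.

DCCLXXXVI = 786
DCXCVII = 697
786 - 697 = 89

LXXXIX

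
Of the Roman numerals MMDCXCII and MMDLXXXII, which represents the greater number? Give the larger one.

MMDCXCII = 2692
MMDLXXXII = 2582
2692 is larger

MMDCXCII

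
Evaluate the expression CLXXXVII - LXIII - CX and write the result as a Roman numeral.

CLXXXVII = 187, LXIII = 63, CX = 110
187 - 63 = 124
124 - 110 = 14

XIV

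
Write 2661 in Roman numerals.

Convert 2661 to Roman numerals:
  2661 contains 2×1000 (MM)
  661 contains 1×500 (D)
  161 contains 1×100 (C)
  61 contains 1×50 (L)
  11 contains 1×10 (X)
  1 contains 1×1 (I)

MMDCLXI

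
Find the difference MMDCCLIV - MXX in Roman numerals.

MMDCCLIV = 2754
MXX = 1020
2754 - 1020 = 1734

MDCCXXXIV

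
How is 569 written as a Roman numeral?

Convert 569 to Roman numerals:
  569 contains 1×500 (D)
  69 contains 1×50 (L)
  19 contains 1×10 (X)
  9 contains 1×9 (IX)

DLXIX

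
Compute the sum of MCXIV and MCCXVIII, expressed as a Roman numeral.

MCXIV = 1114
MCCXVIII = 1218
1114 + 1218 = 2332

MMCCCXXXII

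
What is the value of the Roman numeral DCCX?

DCCX: D=500, C=100, C=100, X=10
500 + 100 + 100 + 10 = 710

710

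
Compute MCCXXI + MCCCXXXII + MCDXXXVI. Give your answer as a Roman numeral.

MCCXXI = 1221, MCCCXXXII = 1332, MCDXXXVI = 1436
1221 + 1332 = 2553
2553 + 1436 = 3989

MMMCMLXXXIX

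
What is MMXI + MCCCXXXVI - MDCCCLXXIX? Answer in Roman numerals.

MMXI = 2011, MCCCXXXVI = 1336, MDCCCLXXIX = 1879
2011 + 1336 = 3347
3347 - 1879 = 1468

MCDLXVIII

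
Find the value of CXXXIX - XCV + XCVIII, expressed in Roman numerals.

CXXXIX = 139, XCV = 95, XCVIII = 98
139 - 95 = 44
44 + 98 = 142

CXLII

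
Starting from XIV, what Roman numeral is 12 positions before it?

XIV = 14
14 - 12 = 2

II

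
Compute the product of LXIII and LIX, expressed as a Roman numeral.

LXIII = 63
LIX = 59
63 × 59 = 3717

MMMDCCXVII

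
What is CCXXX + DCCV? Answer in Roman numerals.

CCXXX = 230
DCCV = 705
230 + 705 = 935

CMXXXV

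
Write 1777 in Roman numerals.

Convert 1777 to Roman numerals:
  1777 contains 1×1000 (M)
  777 contains 1×500 (D)
  277 contains 2×100 (CC)
  77 contains 1×50 (L)
  27 contains 2×10 (XX)
  7 contains 1×5 (V)
  2 contains 2×1 (II)

MDCCLXXVII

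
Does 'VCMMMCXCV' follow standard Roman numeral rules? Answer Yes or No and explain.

'VCMMMCXCV': V should not appear more than once

No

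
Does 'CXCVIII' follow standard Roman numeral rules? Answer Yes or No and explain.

'CXCVIII': Check the rules: uses only the symbols I, V, X, L, C, D, M; no symbol is repeated more than three times in a row; V, L and D each appear at most once; the only place a smaller symbol precedes a larger one is the allowed subtractive pair XC, the symbol right after such a pair (if any) is smaller than the pair's first symbol, and otherwise the values never increase from left to right. Value: C (100) + XC (90) + V (5) + I (1) + I (1) + I (1) = 198. So it is a valid standard Roman numeral.

Yes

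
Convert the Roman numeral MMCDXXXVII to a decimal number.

MMCDXXXVII: M=1000, M=1000, CD=400, X=10, X=10, X=10, V=5, I=1, I=1
1000 + 1000 + 400 + 10 + 10 + 10 + 5 + 1 + 1 = 2437

2437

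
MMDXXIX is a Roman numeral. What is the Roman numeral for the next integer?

MMDXXIX = 2529, so the next integer is 2529 + 1 = 2530

MMDXXX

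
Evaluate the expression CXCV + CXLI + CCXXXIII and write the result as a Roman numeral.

CXCV = 195, CXLI = 141, CCXXXIII = 233
195 + 141 = 336
336 + 233 = 569

DLXIX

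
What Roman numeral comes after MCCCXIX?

MCCCXIX = 1319, so the next integer is 1319 + 1 = 1320

MCCCXX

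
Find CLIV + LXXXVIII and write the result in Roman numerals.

CLIV = 154
LXXXVIII = 88
154 + 88 = 242

CCXLII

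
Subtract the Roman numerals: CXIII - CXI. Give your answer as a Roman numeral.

CXIII = 113
CXI = 111
113 - 111 = 2

II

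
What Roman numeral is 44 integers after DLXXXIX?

DLXXXIX = 589
589 + 44 = 633

DCXXXIII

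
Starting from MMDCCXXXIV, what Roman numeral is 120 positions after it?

MMDCCXXXIV = 2734
2734 + 120 = 2854

MMDCCCLIV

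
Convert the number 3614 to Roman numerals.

Convert 3614 to Roman numerals:
  3614 contains 3×1000 (MMM)
  614 contains 1×500 (D)
  114 contains 1×100 (C)
  14 contains 1×10 (X)
  4 contains 1×4 (IV)

MMMDCXIV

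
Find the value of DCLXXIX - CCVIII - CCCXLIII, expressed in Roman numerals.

DCLXXIX = 679, CCVIII = 208, CCCXLIII = 343
679 - 208 = 471
471 - 343 = 128

CXXVIII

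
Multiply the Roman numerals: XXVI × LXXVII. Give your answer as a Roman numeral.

XXVI = 26
LXXVII = 77
26 × 77 = 2002

MMII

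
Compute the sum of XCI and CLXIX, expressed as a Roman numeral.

XCI = 91
CLXIX = 169
91 + 169 = 260

CCLX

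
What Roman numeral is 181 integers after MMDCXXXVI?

MMDCXXXVI = 2636
2636 + 181 = 2817

MMDCCCXVII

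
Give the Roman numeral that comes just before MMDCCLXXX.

MMDCCLXXX = 2780, so the previous integer is 2780 - 1 = 2779

MMDCCLXXIX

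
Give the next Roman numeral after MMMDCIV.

MMMDCIV = 3604; next is 3605

MMMDCV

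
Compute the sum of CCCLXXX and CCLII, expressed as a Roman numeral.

CCCLXXX = 380
CCLII = 252
380 + 252 = 632

DCXXXII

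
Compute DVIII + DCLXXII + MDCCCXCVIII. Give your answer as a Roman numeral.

DVIII = 508, DCLXXII = 672, MDCCCXCVIII = 1898
508 + 672 = 1180
1180 + 1898 = 3078

MMMLXXVIII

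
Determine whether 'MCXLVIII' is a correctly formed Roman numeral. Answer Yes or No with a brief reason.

'MCXLVIII': Check the rules: uses only the symbols I, V, X, L, C, D, M; no symbol is repeated more than three times in a row; V, L and D each appear at most once; the only place a smaller symbol precedes a larger one is the allowed subtractive pair XL, the symbol right after such a pair (if any) is smaller than the pair's first symbol, and otherwise the values never increase from left to right. Value: M (1000) + C (100) + XL (40) + V (5) + I (1) + I (1) + I (1) = 1148. So it is a valid standard Roman numeral.

Yes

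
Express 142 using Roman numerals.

Convert 142 to Roman numerals:
  142 contains 1×100 (C)
  42 contains 1×40 (XL)
  2 contains 2×1 (II)

CXLII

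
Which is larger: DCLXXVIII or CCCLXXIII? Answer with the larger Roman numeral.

DCLXXVIII = 678
CCCLXXIII = 373
678 is larger

DCLXXVIII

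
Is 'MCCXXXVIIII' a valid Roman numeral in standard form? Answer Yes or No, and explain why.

'MCCXXXVIIII': More than 3 consecutive I's

No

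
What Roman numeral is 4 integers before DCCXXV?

DCCXXV = 725
725 - 4 = 721

DCCXXI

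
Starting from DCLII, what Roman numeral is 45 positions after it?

DCLII = 652
652 + 45 = 697

DCXCVII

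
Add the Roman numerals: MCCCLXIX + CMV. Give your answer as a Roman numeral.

MCCCLXIX = 1369
CMV = 905
1369 + 905 = 2274

MMCCLXXIV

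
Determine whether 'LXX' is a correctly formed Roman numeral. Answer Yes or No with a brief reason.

'LXX': Check the rules: uses only the symbols I, V, X, L, C, D, M; no symbol is repeated more than three times in a row; V, L and D each appear at most once; no smaller symbol precedes a larger one (values never increase from left to right). Value: L (50) + X (10) + X (10) = 70. So it is a valid standard Roman numeral.

Yes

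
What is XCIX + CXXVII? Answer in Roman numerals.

XCIX = 99
CXXVII = 127
99 + 127 = 226

CCXXVI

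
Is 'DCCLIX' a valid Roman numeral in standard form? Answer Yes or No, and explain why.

'DCCLIX': Check the rules: uses only the symbols I, V, X, L, C, D, M; no symbol is repeated more than three times in a row; V, L and D each appear at most once; the only place a smaller symbol precedes a larger one is the allowed subtractive pair IX, the symbol right after such a pair (if any) is smaller than the pair's first symbol, and otherwise the values never increase from left to right. Value: D (500) + C (100) + C (100) + L (50) + IX (9) = 759. So it is a valid standard Roman numeral.

Yes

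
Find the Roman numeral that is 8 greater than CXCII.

CXCII = 192
192 + 8 = 200

CC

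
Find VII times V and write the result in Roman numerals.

VII = 7
V = 5
7 × 5 = 35

XXXV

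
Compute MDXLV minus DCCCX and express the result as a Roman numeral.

MDXLV = 1545
DCCCX = 810
1545 - 810 = 735

DCCXXXV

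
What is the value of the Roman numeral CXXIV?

CXXIV: C=100, X=10, X=10, IV=4
100 + 10 + 10 + 4 = 124

124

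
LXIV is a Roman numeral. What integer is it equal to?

LXIV: L=50, X=10, IV=4
50 + 10 + 4 = 64

64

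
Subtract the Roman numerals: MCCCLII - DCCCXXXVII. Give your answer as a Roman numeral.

MCCCLII = 1352
DCCCXXXVII = 837
1352 - 837 = 515

DXV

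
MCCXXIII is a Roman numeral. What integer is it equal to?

MCCXXIII: M=1000, C=100, C=100, X=10, X=10, I=1, I=1, I=1
1000 + 100 + 100 + 10 + 10 + 1 + 1 + 1 = 1223

1223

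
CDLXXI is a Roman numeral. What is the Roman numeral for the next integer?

CDLXXI = 471; next is 472

CDLXXII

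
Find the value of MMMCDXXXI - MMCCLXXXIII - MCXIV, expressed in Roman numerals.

MMMCDXXXI = 3431, MMCCLXXXIII = 2283, MCXIV = 1114
3431 - 2283 = 1148
1148 - 1114 = 34

XXXIV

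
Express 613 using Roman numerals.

Convert 613 to Roman numerals:
  613 contains 1×500 (D)
  113 contains 1×100 (C)
  13 contains 1×10 (X)
  3 contains 3×1 (III)

DCXIII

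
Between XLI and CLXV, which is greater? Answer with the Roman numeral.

XLI = 41
CLXV = 165
165 is larger

CLXV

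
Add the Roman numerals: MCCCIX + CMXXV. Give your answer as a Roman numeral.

MCCCIX = 1309
CMXXV = 925
1309 + 925 = 2234

MMCCXXXIV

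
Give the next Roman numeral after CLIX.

CLIX = 159; next is 160

CLX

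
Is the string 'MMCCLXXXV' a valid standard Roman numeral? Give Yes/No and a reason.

'MMCCLXXXV': Check the rules: uses only the symbols I, V, X, L, C, D, M; no symbol is repeated more than three times in a row; V, L and D each appear at most once; no smaller symbol precedes a larger one (values never increase from left to right). Value: M (1000) + M (1000) + C (100) + C (100) + L (50) + X (10) + X (10) + X (10) + V (5) = 2285. So it is a valid standard Roman numeral.

Yes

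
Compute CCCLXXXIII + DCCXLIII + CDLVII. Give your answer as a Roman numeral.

CCCLXXXIII = 383, DCCXLIII = 743, CDLVII = 457
383 + 743 = 1126
1126 + 457 = 1583

MDLXXXIII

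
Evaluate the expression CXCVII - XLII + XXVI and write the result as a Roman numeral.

CXCVII = 197, XLII = 42, XXVI = 26
197 - 42 = 155
155 + 26 = 181

CLXXXI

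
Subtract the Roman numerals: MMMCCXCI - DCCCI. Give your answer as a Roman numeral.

MMMCCXCI = 3291
DCCCI = 801
3291 - 801 = 2490

MMCDXC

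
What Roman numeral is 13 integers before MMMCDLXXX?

MMMCDLXXX = 3480
3480 - 13 = 3467

MMMCDLXVII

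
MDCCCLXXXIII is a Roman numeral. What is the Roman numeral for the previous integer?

MDCCCLXXXIII = 1883; previous is 1882

MDCCCLXXXII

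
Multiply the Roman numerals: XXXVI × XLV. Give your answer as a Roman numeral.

XXXVI = 36
XLV = 45
36 × 45 = 1620

MDCXX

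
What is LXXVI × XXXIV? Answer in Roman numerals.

LXXVI = 76
XXXIV = 34
76 × 34 = 2584

MMDLXXXIV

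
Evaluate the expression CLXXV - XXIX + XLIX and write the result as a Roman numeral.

CLXXV = 175, XXIX = 29, XLIX = 49
175 - 29 = 146
146 + 49 = 195

CXCV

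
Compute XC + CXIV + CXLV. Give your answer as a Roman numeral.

XC = 90, CXIV = 114, CXLV = 145
90 + 114 = 204
204 + 145 = 349

CCCXLIX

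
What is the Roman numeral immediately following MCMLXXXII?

MCMLXXXII = 1982; next is 1983

MCMLXXXIII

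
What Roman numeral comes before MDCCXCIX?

MDCCXCIX = 1799; previous is 1798

MDCCXCVIII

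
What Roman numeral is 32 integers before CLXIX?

CLXIX = 169
169 - 32 = 137

CXXXVII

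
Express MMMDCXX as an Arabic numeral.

MMMDCXX: M=1000, M=1000, M=1000, D=500, C=100, X=10, X=10
1000 + 1000 + 1000 + 500 + 100 + 10 + 10 = 3620

3620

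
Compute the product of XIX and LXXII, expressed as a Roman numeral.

XIX = 19
LXXII = 72
19 × 72 = 1368

MCCCLXVIII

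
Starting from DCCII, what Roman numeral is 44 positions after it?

DCCII = 702
702 + 44 = 746

DCCXLVI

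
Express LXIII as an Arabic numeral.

LXIII: L=50, X=10, I=1, I=1, I=1
50 + 10 + 1 + 1 + 1 = 63

63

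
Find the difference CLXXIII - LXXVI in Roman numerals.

CLXXIII = 173
LXXVI = 76
173 - 76 = 97

XCVII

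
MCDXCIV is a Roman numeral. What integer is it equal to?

MCDXCIV: M=1000, CD=400, XC=90, IV=4
1000 + 400 + 90 + 4 = 1494

1494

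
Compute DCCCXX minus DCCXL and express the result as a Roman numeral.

DCCCXX = 820
DCCXL = 740
820 - 740 = 80

LXXX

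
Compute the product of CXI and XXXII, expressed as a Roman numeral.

CXI = 111
XXXII = 32
111 × 32 = 3552

MMMDLII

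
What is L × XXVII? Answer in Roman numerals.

L = 50
XXVII = 27
50 × 27 = 1350

MCCCL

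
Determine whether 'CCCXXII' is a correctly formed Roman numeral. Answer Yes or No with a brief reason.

'CCCXXII': Check the rules: uses only the symbols I, V, X, L, C, D, M; no symbol is repeated more than three times in a row; V, L and D each appear at most once; no smaller symbol precedes a larger one (values never increase from left to right). Value: C (100) + C (100) + C (100) + X (10) + X (10) + I (1) + I (1) = 322. So it is a valid standard Roman numeral.

Yes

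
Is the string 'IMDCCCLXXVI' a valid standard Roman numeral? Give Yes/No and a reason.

'IMDCCCLXXVI': Invalid subtractive combination: IM

No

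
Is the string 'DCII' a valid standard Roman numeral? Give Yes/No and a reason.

'DCII': Check the rules: uses only the symbols I, V, X, L, C, D, M; no symbol is repeated more than three times in a row; V, L and D each appear at most once; no smaller symbol precedes a larger one (values never increase from left to right). Value: D (500) + C (100) + I (1) + I (1) = 602. So it is a valid standard Roman numeral.

Yes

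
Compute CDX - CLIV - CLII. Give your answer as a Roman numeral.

CDX = 410, CLIV = 154, CLII = 152
410 - 154 = 256
256 - 152 = 104

CIV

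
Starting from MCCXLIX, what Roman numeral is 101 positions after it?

MCCXLIX = 1249
1249 + 101 = 1350

MCCCL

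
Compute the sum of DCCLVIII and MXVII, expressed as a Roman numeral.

DCCLVIII = 758
MXVII = 1017
758 + 1017 = 1775

MDCCLXXV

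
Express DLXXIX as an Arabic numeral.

DLXXIX: D=500, L=50, X=10, X=10, IX=9
500 + 50 + 10 + 10 + 9 = 579

579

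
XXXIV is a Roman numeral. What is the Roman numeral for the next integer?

XXXIV = 34, so the next integer is 34 + 1 = 35

XXXV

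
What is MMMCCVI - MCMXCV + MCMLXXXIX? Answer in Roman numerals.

MMMCCVI = 3206, MCMXCV = 1995, MCMLXXXIX = 1989
3206 - 1995 = 1211
1211 + 1989 = 3200

MMMCC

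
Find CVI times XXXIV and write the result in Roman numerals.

CVI = 106
XXXIV = 34
106 × 34 = 3604

MMMDCIV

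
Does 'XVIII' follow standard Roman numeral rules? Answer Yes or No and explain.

'XVIII': Check the rules: uses only the symbols I, V, X, L, C, D, M; no symbol is repeated more than three times in a row; V, L and D each appear at most once; no smaller symbol precedes a larger one (values never increase from left to right). Value: X (10) + V (5) + I (1) + I (1) + I (1) = 18. So it is a valid standard Roman numeral.

Yes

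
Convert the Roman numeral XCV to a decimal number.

XCV: XC=90, V=5
90 + 5 = 95

95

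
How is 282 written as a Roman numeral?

Convert 282 to Roman numerals:
  282 contains 2×100 (CC)
  82 contains 1×50 (L)
  32 contains 3×10 (XXX)
  2 contains 2×1 (II)

CCLXXXII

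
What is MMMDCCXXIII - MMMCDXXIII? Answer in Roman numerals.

MMMDCCXXIII = 3723
MMMCDXXIII = 3423
3723 - 3423 = 300

CCC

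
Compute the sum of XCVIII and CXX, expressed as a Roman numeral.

XCVIII = 98
CXX = 120
98 + 120 = 218

CCXVIII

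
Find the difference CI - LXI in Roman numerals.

CI = 101
LXI = 61
101 - 61 = 40

XL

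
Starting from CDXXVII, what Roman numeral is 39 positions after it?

CDXXVII = 427
427 + 39 = 466

CDLXVI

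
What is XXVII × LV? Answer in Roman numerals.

XXVII = 27
LV = 55
27 × 55 = 1485

MCDLXXXV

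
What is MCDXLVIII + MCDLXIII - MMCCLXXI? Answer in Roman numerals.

MCDXLVIII = 1448, MCDLXIII = 1463, MMCCLXXI = 2271
1448 + 1463 = 2911
2911 - 2271 = 640

DCXL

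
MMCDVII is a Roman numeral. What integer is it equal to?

MMCDVII: M=1000, M=1000, CD=400, V=5, I=1, I=1
1000 + 1000 + 400 + 5 + 1 + 1 = 2407

2407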